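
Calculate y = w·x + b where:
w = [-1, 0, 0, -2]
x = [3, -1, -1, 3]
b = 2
y = -7

y = (-1)(3) + (0)(-1) + (0)(-1) + (-2)(3) + 2 = -7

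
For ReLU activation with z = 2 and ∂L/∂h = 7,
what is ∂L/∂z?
∂L/∂z = 7

h = ReLU(2) = 2
Since z > 0: ∂h/∂z = 1
∂L/∂z = ∂L/∂h · ∂h/∂z = 7 × 1 = 7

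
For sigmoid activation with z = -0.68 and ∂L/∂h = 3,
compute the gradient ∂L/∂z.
∂L/∂z = 0.6696

σ(-0.68) = 0.3363
σ'(-0.68) = σ(-0.68)(1 - σ(-0.68)) = 0.3363 × 0.6637 = 0.2232
∂L/∂z = ∂L/∂h · σ'(z) = 3 × 0.2232 = 0.6696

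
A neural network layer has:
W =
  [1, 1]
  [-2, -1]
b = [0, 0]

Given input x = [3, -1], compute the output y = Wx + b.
y = [2, -5]

Wx = [1×3 + 1×-1, -2×3 + -1×-1]
   = [2, -5]
y = Wx + b = [2 + 0, -5 + 0] = [2, -5]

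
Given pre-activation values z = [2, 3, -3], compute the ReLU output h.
h = [2, 3, 0]

ReLU applied element-wise: max(0,2)=2, max(0,3)=3, max(0,-3)=0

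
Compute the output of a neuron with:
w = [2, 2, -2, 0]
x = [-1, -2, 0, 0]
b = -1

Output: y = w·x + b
y = -7

y = (2)(-1) + (2)(-2) + (-2)(0) + (0)(0) + -1 = -7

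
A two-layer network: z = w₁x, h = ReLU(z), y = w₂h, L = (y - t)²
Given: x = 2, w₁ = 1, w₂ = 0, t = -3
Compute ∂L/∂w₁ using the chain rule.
∂L/∂w₁ = 0

Forward pass:
z = w₁x = 1×2 = 2
h = ReLU(2) = 2
y = w₂h = 0×2 = 0

Backward pass:
∂L/∂y = 2(y - t) = 2(0 - -3) = 6
∂y/∂h = w₂ = 0
∂h/∂z = 1 (ReLU derivative)
∂z/∂w₁ = x = 2

∂L/∂w₁ = 6 × 0 × 1 × 2 = 0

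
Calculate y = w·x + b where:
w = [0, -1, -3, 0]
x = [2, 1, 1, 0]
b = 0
y = -4

y = (0)(2) + (-1)(1) + (-3)(1) + (0)(0) + 0 = -4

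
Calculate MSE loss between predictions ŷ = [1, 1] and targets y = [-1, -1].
MSE = 4

MSE = (1/2)((1--1)² + (1--1)²) = (1/2)(4 + 4) = 4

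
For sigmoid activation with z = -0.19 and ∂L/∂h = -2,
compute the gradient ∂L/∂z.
∂L/∂z = -0.4955

σ(-0.19) = 0.4526
σ'(-0.19) = σ(-0.19)(1 - σ(-0.19)) = 0.4526 × 0.5474 = 0.2478
∂L/∂z = ∂L/∂h · σ'(z) = -2 × 0.2478 = -0.4955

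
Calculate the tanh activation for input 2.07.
0.9687

tanh(2.07) = (e^(2.07) - e^(-2.07))/(e^(2.07) + e^(-2.07)) = 0.9687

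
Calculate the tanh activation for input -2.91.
-0.9941

tanh(-2.91) = (e^(-2.91) - e^(2.91))/(e^(-2.91) + e^(2.91)) = -0.9941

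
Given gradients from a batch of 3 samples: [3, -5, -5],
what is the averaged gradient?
Average gradient = -2.333

Average = (1/3)(3 + -5 + -5) = -7/3 = -2.333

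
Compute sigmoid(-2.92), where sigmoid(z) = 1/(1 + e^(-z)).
0.05117

sigmoid(-2.92) = 1/(1 + e^(2.92)) = 1/(1 + 18.54) = 0.05117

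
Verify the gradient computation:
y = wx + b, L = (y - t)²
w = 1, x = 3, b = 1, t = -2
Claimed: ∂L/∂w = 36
Correct

y = (1)(3) + 1 = 4
∂L/∂y = 2(y - t) = 2(4 - -2) = 12
∂y/∂w = x = 3
∂L/∂w = 12 × 3 = 36

Claimed value: 36
Correct: The correct gradient is 36.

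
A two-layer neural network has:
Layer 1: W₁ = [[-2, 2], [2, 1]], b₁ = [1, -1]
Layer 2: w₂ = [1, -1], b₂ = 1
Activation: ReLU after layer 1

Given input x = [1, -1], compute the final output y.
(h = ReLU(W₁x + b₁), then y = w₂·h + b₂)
y = 1

Layer 1 pre-activation: z₁ = [-3, 0]
After ReLU: h = [0, 0]
Layer 2 output: y = 1×0 + -1×0 + 1 = 1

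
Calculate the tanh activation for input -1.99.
-0.9633

tanh(-1.99) = (e^(-1.99) - e^(1.99))/(e^(-1.99) + e^(1.99)) = -0.9633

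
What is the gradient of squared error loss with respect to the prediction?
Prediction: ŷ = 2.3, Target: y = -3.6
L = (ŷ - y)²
∂L/∂ŷ = 11.8

∂L/∂ŷ = 2(ŷ - y) = 2(2.3 - -3.6) = 2(5.9) = 11.8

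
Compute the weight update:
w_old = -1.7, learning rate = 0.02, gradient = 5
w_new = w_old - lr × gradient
w_new = -1.8

w_new = w - η·∂L/∂w = -1.7 - 0.02×(5) = -1.7 - (0.1) = -1.8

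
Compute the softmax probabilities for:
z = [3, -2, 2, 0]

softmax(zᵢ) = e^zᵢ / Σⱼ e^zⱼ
p = [0.702, 0.0047, 0.2583, 0.035]

exp(z) = [20.09, 0.1353, 7.389, 1]
Sum = 28.61
p = [0.702, 0.0047, 0.2583, 0.035]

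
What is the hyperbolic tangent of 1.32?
0.8668

tanh(1.32) = (e^(1.32) - e^(-1.32))/(e^(1.32) + e^(-1.32)) = 0.8668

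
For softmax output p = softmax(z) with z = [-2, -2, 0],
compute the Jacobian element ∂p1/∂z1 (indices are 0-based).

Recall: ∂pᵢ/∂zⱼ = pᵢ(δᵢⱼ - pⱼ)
∂p1/∂z1 = 0.09516

p = softmax(z) = [0.1065, 0.1065, 0.787]
p1 = 0.1065

∂p1/∂z1 = p1(1 - p1) = 0.1065 × (1 - 0.1065) = 0.09516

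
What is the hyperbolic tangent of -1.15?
-0.8178

tanh(-1.15) = (e^(-1.15) - e^(1.15))/(e^(-1.15) + e^(1.15)) = -0.8178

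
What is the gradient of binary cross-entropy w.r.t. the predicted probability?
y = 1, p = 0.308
∂L/∂p = -3.247

∂L/∂p = -y/p + (1-y)/(1-p) = -1/0.308 + 0 = -3.247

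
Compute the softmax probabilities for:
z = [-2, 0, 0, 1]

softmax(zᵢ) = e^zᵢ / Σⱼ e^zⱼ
p = [0.0279, 0.206, 0.206, 0.5601]

exp(z) = [0.1353, 1, 1, 2.718]
Sum = 4.854
p = [0.0279, 0.206, 0.206, 0.5601]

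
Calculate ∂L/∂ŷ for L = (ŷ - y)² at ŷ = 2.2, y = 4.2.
∂L/∂ŷ = -4.0

∂L/∂ŷ = 2(ŷ - y) = 2(2.2 - 4.2) = 2(-2.0) = -4.0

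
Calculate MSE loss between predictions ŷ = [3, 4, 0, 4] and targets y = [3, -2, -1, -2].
MSE = 18.25

MSE = (1/4)((3-3)² + (4--2)² + (0--1)² + (4--2)²) = (1/4)(0 + 36 + 1 + 36) = 18.25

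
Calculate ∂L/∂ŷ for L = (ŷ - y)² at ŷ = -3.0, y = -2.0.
∂L/∂ŷ = -2.0

∂L/∂ŷ = 2(ŷ - y) = 2(-3.0 - -2.0) = 2(-1.0) = -2.0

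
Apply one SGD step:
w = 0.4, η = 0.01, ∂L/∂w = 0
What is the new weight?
w_new = 0.4

w_new = w - η·∂L/∂w = 0.4 - 0.01×(0) = 0.4 - (0) = 0.4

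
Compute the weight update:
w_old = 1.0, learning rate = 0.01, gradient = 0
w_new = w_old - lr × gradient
w_new = 1

w_new = w - η·∂L/∂w = 1.0 - 0.01×(0) = 1.0 - (0) = 1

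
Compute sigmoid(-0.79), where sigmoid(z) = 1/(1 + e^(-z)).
0.3122

sigmoid(-0.79) = 1/(1 + e^(0.79)) = 1/(1 + 2.203) = 0.3122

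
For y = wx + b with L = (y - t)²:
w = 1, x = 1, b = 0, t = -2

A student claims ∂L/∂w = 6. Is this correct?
Correct

y = (1)(1) + 0 = 1
∂L/∂y = 2(y - t) = 2(1 - -2) = 6
∂y/∂w = x = 1
∂L/∂w = 6 × 1 = 6

Claimed value: 6
Correct: The correct gradient is 6.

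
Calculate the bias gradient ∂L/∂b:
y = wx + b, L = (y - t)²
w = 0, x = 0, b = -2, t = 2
∂L/∂b = -8

y = wx + b = (0)(0) + -2 = -2
∂L/∂y = 2(y - t) = 2(-2 - 2) = -8
∂y/∂b = 1
∂L/∂b = ∂L/∂y · ∂y/∂b = -8 × 1 = -8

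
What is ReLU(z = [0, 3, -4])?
h = [0, 3, 0]

ReLU applied element-wise: max(0,0)=0, max(0,3)=3, max(0,-4)=0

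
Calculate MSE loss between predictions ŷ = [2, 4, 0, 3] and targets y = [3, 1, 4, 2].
MSE = 6.75

MSE = (1/4)((2-3)² + (4-1)² + (0-4)² + (3-2)²) = (1/4)(1 + 9 + 16 + 1) = 6.75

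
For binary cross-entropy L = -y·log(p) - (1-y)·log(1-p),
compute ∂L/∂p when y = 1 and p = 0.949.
∂L/∂p = -1.054

∂L/∂p = -y/p + (1-y)/(1-p) = -1/0.949 + 0 = -1.054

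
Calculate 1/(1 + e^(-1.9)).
0.8699

sigmoid(1.9) = 1/(1 + e^(-1.9)) = 1/(1 + 0.1496) = 0.8699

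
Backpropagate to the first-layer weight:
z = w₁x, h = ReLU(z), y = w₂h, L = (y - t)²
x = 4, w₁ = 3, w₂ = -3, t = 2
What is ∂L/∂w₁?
∂L/∂w₁ = 912

Forward pass:
z = w₁x = 3×4 = 12
h = ReLU(12) = 12
y = w₂h = -3×12 = -36

Backward pass:
∂L/∂y = 2(y - t) = 2(-36 - 2) = -76
∂y/∂h = w₂ = -3
∂h/∂z = 1 (ReLU derivative)
∂z/∂w₁ = x = 4

∂L/∂w₁ = -76 × -3 × 1 × 4 = 912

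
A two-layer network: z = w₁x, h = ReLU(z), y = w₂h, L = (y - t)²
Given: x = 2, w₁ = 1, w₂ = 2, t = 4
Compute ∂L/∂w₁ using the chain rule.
∂L/∂w₁ = 0

Forward pass:
z = w₁x = 1×2 = 2
h = ReLU(2) = 2
y = w₂h = 2×2 = 4

Backward pass:
∂L/∂y = 2(y - t) = 2(4 - 4) = 0
∂y/∂h = w₂ = 2
∂h/∂z = 1 (ReLU derivative)
∂z/∂w₁ = x = 2

∂L/∂w₁ = 0 × 2 × 1 × 2 = 0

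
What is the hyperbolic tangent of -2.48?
-0.9861

tanh(-2.48) = (e^(-2.48) - e^(2.48))/(e^(-2.48) + e^(2.48)) = -0.9861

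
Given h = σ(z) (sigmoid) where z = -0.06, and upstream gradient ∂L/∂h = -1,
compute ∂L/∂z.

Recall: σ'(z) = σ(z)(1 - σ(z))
∂L/∂z = -0.2498

σ(-0.06) = 0.485
σ'(-0.06) = σ(-0.06)(1 - σ(-0.06)) = 0.485 × 0.515 = 0.2498
∂L/∂z = ∂L/∂h · σ'(z) = -1 × 0.2498 = -0.2498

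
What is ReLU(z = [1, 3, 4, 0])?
h = [1, 3, 4, 0]

ReLU applied element-wise: max(0,1)=1, max(0,3)=3, max(0,4)=4, max(0,0)=0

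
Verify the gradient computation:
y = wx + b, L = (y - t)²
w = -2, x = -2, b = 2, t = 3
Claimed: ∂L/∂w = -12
Correct

y = (-2)(-2) + 2 = 6
∂L/∂y = 2(y - t) = 2(6 - 3) = 6
∂y/∂w = x = -2
∂L/∂w = 6 × -2 = -12

Claimed value: -12
Correct: The correct gradient is -12.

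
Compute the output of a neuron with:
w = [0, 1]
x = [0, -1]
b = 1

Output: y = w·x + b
y = 0

y = (0)(0) + (1)(-1) + 1 = 0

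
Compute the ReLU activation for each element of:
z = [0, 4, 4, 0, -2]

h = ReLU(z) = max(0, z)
h = [0, 4, 4, 0, 0]

ReLU applied element-wise: max(0,0)=0, max(0,4)=4, max(0,4)=4, max(0,0)=0, max(0,-2)=0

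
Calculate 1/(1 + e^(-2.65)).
0.934

sigmoid(2.65) = 1/(1 + e^(-2.65)) = 1/(1 + 0.07065) = 0.934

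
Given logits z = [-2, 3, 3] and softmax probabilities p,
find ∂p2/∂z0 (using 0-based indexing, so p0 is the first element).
∂p2/∂z0 = -0.001673

p = softmax(z) = [0.003358, 0.4983, 0.4983]
p2 = 0.4983, p0 = 0.003358

∂p2/∂z0 = -p2 × p0 = -0.4983 × 0.003358 = -0.001673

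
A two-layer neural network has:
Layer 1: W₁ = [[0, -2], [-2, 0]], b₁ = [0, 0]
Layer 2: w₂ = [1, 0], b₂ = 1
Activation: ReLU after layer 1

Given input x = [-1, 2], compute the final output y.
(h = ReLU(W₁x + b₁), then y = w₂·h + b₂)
y = 1

Layer 1 pre-activation: z₁ = [-4, 2]
After ReLU: h = [0, 2]
Layer 2 output: y = 1×0 + 0×2 + 1 = 1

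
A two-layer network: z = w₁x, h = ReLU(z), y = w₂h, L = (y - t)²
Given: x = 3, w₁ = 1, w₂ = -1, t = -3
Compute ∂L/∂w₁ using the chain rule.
∂L/∂w₁ = 0

Forward pass:
z = w₁x = 1×3 = 3
h = ReLU(3) = 3
y = w₂h = -1×3 = -3

Backward pass:
∂L/∂y = 2(y - t) = 2(-3 - -3) = 0
∂y/∂h = w₂ = -1
∂h/∂z = 1 (ReLU derivative)
∂z/∂w₁ = x = 3

∂L/∂w₁ = 0 × -1 × 1 × 3 = 0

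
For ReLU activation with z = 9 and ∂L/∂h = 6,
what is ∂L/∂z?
∂L/∂z = 6

h = ReLU(9) = 9
Since z > 0: ∂h/∂z = 1
∂L/∂z = ∂L/∂h · ∂h/∂z = 6 × 1 = 6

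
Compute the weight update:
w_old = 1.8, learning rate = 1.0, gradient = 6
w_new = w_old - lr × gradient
w_new = -4.2

w_new = w - η·∂L/∂w = 1.8 - 1.0×(6) = 1.8 - (6) = -4.2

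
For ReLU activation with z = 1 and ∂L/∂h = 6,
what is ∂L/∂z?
∂L/∂z = 6

h = ReLU(1) = 1
Since z > 0: ∂h/∂z = 1
∂L/∂z = ∂L/∂h · ∂h/∂z = 6 × 1 = 6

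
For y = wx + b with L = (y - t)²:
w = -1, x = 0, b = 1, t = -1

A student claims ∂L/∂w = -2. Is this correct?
Incorrect

y = (-1)(0) + 1 = 1
∂L/∂y = 2(y - t) = 2(1 - -1) = 4
∂y/∂w = x = 0
∂L/∂w = 4 × 0 = 0

Claimed value: -2
Incorrect: The correct gradient is 0.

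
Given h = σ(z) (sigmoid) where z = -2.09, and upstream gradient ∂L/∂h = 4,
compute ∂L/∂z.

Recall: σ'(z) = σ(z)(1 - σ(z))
∂L/∂z = 0.3918

σ(-2.09) = 0.1101
σ'(-2.09) = σ(-2.09)(1 - σ(-2.09)) = 0.1101 × 0.8899 = 0.09796
∂L/∂z = ∂L/∂h · σ'(z) = 4 × 0.09796 = 0.3918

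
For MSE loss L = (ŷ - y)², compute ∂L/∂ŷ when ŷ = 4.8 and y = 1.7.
∂L/∂ŷ = 6.2

∂L/∂ŷ = 2(ŷ - y) = 2(4.8 - 1.7) = 2(3.1) = 6.2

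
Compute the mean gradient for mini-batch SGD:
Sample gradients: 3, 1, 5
Average gradient = 3

Average = (1/3)(3 + 1 + 5) = 9/3 = 3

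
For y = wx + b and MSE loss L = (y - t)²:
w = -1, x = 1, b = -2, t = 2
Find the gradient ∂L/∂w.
∂L/∂w = -10

y = wx + b = (-1)(1) + -2 = -3
∂L/∂y = 2(y - t) = 2(-3 - 2) = -10
∂y/∂w = x = 1
∂L/∂w = ∂L/∂y · ∂y/∂w = -10 × 1 = -10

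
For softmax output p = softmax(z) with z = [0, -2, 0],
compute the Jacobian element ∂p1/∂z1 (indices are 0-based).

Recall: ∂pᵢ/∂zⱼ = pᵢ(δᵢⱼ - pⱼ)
∂p1/∂z1 = 0.05936

p = softmax(z) = [0.4683, 0.06338, 0.4683]
p1 = 0.06338

∂p1/∂z1 = p1(1 - p1) = 0.06338 × (1 - 0.06338) = 0.05936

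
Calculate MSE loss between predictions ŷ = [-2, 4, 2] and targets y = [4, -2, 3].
MSE = 24.33

MSE = (1/3)((-2-4)² + (4--2)² + (2-3)²) = (1/3)(36 + 36 + 1) = 24.33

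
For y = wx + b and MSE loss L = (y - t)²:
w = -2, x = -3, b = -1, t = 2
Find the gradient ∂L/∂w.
∂L/∂w = -18

y = wx + b = (-2)(-3) + -1 = 5
∂L/∂y = 2(y - t) = 2(5 - 2) = 6
∂y/∂w = x = -3
∂L/∂w = ∂L/∂y · ∂y/∂w = 6 × -3 = -18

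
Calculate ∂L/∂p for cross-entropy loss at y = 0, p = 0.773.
∂L/∂p = 4.405

∂L/∂p = -y/p + (1-y)/(1-p) = 0 + 1/0.227 = 4.405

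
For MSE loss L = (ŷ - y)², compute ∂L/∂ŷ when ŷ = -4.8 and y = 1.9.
∂L/∂ŷ = -13.4

∂L/∂ŷ = 2(ŷ - y) = 2(-4.8 - 1.9) = 2(-6.7) = -13.4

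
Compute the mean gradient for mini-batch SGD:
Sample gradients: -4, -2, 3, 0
Average gradient = -0.75

Average = (1/4)(-4 + -2 + 3 + 0) = -3/4 = -0.75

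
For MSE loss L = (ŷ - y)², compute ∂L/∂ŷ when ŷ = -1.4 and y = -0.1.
∂L/∂ŷ = -2.6

∂L/∂ŷ = 2(ŷ - y) = 2(-1.4 - -0.1) = 2(-1.3) = -2.6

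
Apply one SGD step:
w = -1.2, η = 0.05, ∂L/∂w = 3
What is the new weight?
w_new = -1.35

w_new = w - η·∂L/∂w = -1.2 - 0.05×(3) = -1.2 - (0.15) = -1.35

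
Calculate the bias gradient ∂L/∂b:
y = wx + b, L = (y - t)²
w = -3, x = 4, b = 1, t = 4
∂L/∂b = -30

y = wx + b = (-3)(4) + 1 = -11
∂L/∂y = 2(y - t) = 2(-11 - 4) = -30
∂y/∂b = 1
∂L/∂b = ∂L/∂y · ∂y/∂b = -30 × 1 = -30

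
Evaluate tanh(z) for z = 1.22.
0.8397

tanh(1.22) = (e^(1.22) - e^(-1.22))/(e^(1.22) + e^(-1.22)) = 0.8397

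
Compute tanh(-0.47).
-0.4382

tanh(-0.47) = (e^(-0.47) - e^(0.47))/(e^(-0.47) + e^(0.47)) = -0.4382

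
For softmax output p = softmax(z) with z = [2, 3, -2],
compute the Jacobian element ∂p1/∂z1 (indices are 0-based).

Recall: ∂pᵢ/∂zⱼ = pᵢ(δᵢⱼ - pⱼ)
∂p1/∂z1 = 0.1983

p = softmax(z) = [0.2676, 0.7275, 0.004902]
p1 = 0.7275

∂p1/∂z1 = p1(1 - p1) = 0.7275 × (1 - 0.7275) = 0.1983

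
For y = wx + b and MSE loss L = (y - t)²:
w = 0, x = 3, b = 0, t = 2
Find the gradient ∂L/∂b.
∂L/∂b = -4

y = wx + b = (0)(3) + 0 = 0
∂L/∂y = 2(y - t) = 2(0 - 2) = -4
∂y/∂b = 1
∂L/∂b = ∂L/∂y · ∂y/∂b = -4 × 1 = -4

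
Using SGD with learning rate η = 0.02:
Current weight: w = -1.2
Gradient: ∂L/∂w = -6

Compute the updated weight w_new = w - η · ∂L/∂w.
w_new = -1.08

w_new = w - η·∂L/∂w = -1.2 - 0.02×(-6) = -1.2 - (-0.12) = -1.08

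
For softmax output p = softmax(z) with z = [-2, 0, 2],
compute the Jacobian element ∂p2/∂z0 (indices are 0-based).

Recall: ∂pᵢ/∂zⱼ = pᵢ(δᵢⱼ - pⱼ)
∂p2/∂z0 = -0.01376

p = softmax(z) = [0.01588, 0.1173, 0.8668]
p2 = 0.8668, p0 = 0.01588

∂p2/∂z0 = -p2 × p0 = -0.8668 × 0.01588 = -0.01376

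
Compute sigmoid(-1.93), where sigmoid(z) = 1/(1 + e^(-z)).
0.1268

sigmoid(-1.93) = 1/(1 + e^(1.93)) = 1/(1 + 6.89) = 0.1268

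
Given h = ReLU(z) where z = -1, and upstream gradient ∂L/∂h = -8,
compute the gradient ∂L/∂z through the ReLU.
∂L/∂z = 0

h = ReLU(-1) = 0
Since z < 0: ∂h/∂z = 0
∂L/∂z = ∂L/∂h · ∂h/∂z = -8 × 0 = 0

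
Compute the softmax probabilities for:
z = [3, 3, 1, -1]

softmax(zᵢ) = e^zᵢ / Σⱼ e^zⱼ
p = [0.4643, 0.4643, 0.0628, 0.0085]

exp(z) = [20.09, 20.09, 2.718, 0.3679]
Sum = 43.26
p = [0.4643, 0.4643, 0.0628, 0.0085]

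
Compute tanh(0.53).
0.4854

tanh(0.53) = (e^(0.53) - e^(-0.53))/(e^(0.53) + e^(-0.53)) = 0.4854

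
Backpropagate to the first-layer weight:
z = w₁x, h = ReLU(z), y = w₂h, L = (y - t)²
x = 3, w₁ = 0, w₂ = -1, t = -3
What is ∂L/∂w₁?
∂L/∂w₁ = 0

Forward pass:
z = w₁x = 0×3 = 0
h = ReLU(0) = 0
y = w₂h = -1×0 = 0

Backward pass:
∂L/∂y = 2(y - t) = 2(0 - -3) = 6
∂y/∂h = w₂ = -1
∂h/∂z = 0 (ReLU derivative)
∂z/∂w₁ = x = 3

∂L/∂w₁ = 6 × -1 × 0 × 3 = 0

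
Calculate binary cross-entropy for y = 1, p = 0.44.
L = 0.821

L = -1·log(0.44) - 0·log(0.56) = -log(0.44) = 0.821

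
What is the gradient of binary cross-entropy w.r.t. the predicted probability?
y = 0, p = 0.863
∂L/∂p = 7.299

∂L/∂p = -y/p + (1-y)/(1-p) = 0 + 1/0.137 = 7.299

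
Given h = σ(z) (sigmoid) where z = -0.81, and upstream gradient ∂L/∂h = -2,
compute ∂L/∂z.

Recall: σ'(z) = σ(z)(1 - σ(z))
∂L/∂z = -0.4262

σ(-0.81) = 0.3079
σ'(-0.81) = σ(-0.81)(1 - σ(-0.81)) = 0.3079 × 0.6921 = 0.2131
∂L/∂z = ∂L/∂h · σ'(z) = -2 × 0.2131 = -0.4262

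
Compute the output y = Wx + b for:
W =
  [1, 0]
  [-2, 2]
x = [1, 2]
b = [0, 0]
y = [1, 2]

Wx = [1×1 + 0×2, -2×1 + 2×2]
   = [1, 2]
y = Wx + b = [1 + 0, 2 + 0] = [1, 2]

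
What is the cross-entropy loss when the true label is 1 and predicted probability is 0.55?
L = 0.5978

L = -1·log(0.55) - 0·log(0.45) = -log(0.55) = 0.5978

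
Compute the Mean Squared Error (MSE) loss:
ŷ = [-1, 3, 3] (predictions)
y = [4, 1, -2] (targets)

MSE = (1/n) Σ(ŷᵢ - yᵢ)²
MSE = 18

MSE = (1/3)((-1-4)² + (3-1)² + (3--2)²) = (1/3)(25 + 4 + 25) = 18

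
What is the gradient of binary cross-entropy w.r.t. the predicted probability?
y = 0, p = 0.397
∂L/∂p = 1.658

∂L/∂p = -y/p + (1-y)/(1-p) = 0 + 1/0.603 = 1.658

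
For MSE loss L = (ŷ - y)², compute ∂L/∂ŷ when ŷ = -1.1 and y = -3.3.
∂L/∂ŷ = 4.4

∂L/∂ŷ = 2(ŷ - y) = 2(-1.1 - -3.3) = 2(2.2) = 4.4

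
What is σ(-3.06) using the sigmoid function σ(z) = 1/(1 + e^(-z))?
0.04479

sigmoid(-3.06) = 1/(1 + e^(3.06)) = 1/(1 + 21.33) = 0.04479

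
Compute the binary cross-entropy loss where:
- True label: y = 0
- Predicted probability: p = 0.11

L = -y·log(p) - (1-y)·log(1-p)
L = 0.1165

L = -0·log(0.11) - 1·log(0.89) = -log(0.89) = 0.1165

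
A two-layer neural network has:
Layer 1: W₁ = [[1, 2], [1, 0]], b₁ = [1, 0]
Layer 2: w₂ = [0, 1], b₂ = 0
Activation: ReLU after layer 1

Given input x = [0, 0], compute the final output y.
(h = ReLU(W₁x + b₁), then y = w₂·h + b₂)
y = 0

Layer 1 pre-activation: z₁ = [1, 0]
After ReLU: h = [1, 0]
Layer 2 output: y = 0×1 + 1×0 + 0 = 0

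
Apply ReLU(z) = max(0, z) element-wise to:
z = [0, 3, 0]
h = [0, 3, 0]

ReLU applied element-wise: max(0,0)=0, max(0,3)=3, max(0,0)=0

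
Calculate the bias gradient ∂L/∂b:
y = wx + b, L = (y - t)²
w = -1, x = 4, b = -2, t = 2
∂L/∂b = -16

y = wx + b = (-1)(4) + -2 = -6
∂L/∂y = 2(y - t) = 2(-6 - 2) = -16
∂y/∂b = 1
∂L/∂b = ∂L/∂y · ∂y/∂b = -16 × 1 = -16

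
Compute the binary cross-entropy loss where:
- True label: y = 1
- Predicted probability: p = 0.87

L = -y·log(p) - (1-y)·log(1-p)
L = 0.1393

L = -1·log(0.87) - 0·log(0.13) = -log(0.87) = 0.1393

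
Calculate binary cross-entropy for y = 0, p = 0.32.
L = 0.3857

L = -0·log(0.32) - 1·log(0.68) = -log(0.68) = 0.3857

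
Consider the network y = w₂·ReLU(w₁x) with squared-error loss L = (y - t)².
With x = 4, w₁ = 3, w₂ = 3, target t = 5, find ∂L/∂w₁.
∂L/∂w₁ = 744

Forward pass:
z = w₁x = 3×4 = 12
h = ReLU(12) = 12
y = w₂h = 3×12 = 36

Backward pass:
∂L/∂y = 2(y - t) = 2(36 - 5) = 62
∂y/∂h = w₂ = 3
∂h/∂z = 1 (ReLU derivative)
∂z/∂w₁ = x = 4

∂L/∂w₁ = 62 × 3 × 1 × 4 = 744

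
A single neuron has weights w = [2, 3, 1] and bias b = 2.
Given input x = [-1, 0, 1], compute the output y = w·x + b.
y = 1

y = (2)(-1) + (3)(0) + (1)(1) + 2 = 1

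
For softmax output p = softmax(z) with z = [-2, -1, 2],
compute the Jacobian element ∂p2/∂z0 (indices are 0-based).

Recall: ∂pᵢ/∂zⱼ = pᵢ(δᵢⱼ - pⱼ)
∂p2/∂z0 = -0.01605

p = softmax(z) = [0.01715, 0.04661, 0.9362]
p2 = 0.9362, p0 = 0.01715

∂p2/∂z0 = -p2 × p0 = -0.9362 × 0.01715 = -0.01605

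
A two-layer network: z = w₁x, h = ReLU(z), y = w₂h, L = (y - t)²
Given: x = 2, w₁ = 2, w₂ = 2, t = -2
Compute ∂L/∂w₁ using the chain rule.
∂L/∂w₁ = 80

Forward pass:
z = w₁x = 2×2 = 4
h = ReLU(4) = 4
y = w₂h = 2×4 = 8

Backward pass:
∂L/∂y = 2(y - t) = 2(8 - -2) = 20
∂y/∂h = w₂ = 2
∂h/∂z = 1 (ReLU derivative)
∂z/∂w₁ = x = 2

∂L/∂w₁ = 20 × 2 × 1 × 2 = 80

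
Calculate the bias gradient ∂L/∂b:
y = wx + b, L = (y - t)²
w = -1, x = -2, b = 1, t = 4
∂L/∂b = -2

y = wx + b = (-1)(-2) + 1 = 3
∂L/∂y = 2(y - t) = 2(3 - 4) = -2
∂y/∂b = 1
∂L/∂b = ∂L/∂y · ∂y/∂b = -2 × 1 = -2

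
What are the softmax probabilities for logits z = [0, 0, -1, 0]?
p = [0.2969, 0.2969, 0.1092, 0.2969]

exp(z) = [1, 1, 0.3679, 1]
Sum = 3.368
p = [0.2969, 0.2969, 0.1092, 0.2969]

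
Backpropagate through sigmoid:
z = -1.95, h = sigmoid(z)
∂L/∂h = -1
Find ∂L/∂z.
∂L/∂z = -0.109

σ(-1.95) = 0.1246
σ'(-1.95) = σ(-1.95)(1 - σ(-1.95)) = 0.1246 × 0.8754 = 0.109
∂L/∂z = ∂L/∂h · σ'(z) = -1 × 0.109 = -0.109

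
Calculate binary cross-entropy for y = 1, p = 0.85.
L = 0.1625

L = -1·log(0.85) - 0·log(0.15) = -log(0.85) = 0.1625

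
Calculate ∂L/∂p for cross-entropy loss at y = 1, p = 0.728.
∂L/∂p = -1.374

∂L/∂p = -y/p + (1-y)/(1-p) = -1/0.728 + 0 = -1.374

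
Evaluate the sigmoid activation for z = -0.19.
0.4526

sigmoid(-0.19) = 1/(1 + e^(0.19)) = 1/(1 + 1.209) = 0.4526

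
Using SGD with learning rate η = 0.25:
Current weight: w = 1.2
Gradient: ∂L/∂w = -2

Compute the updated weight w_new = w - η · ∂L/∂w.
w_new = 1.7

w_new = w - η·∂L/∂w = 1.2 - 0.25×(-2) = 1.2 - (-0.5) = 1.7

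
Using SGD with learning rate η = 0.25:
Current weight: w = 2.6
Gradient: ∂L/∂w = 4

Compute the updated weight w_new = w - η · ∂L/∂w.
w_new = 1.6

w_new = w - η·∂L/∂w = 2.6 - 0.25×(4) = 2.6 - (1) = 1.6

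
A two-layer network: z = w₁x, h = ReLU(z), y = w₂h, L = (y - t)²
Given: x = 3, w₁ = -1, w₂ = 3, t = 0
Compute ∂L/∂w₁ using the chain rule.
∂L/∂w₁ = 0

Forward pass:
z = w₁x = -1×3 = -3
h = ReLU(-3) = 0
y = w₂h = 3×0 = 0

Backward pass:
∂L/∂y = 2(y - t) = 2(0 - 0) = 0
∂y/∂h = w₂ = 3
∂h/∂z = 0 (ReLU derivative)
∂z/∂w₁ = x = 3

∂L/∂w₁ = 0 × 3 × 0 × 3 = 0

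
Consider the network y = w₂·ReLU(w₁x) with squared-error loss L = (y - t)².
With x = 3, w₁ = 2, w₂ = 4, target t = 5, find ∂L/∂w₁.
∂L/∂w₁ = 456

Forward pass:
z = w₁x = 2×3 = 6
h = ReLU(6) = 6
y = w₂h = 4×6 = 24

Backward pass:
∂L/∂y = 2(y - t) = 2(24 - 5) = 38
∂y/∂h = w₂ = 4
∂h/∂z = 1 (ReLU derivative)
∂z/∂w₁ = x = 3

∂L/∂w₁ = 38 × 4 × 1 × 3 = 456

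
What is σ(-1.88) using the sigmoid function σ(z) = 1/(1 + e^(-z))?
0.1324

sigmoid(-1.88) = 1/(1 + e^(1.88)) = 1/(1 + 6.554) = 0.1324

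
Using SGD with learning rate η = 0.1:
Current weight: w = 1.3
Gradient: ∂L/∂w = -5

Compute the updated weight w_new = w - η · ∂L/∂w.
w_new = 1.8

w_new = w - η·∂L/∂w = 1.3 - 0.1×(-5) = 1.3 - (-0.5) = 1.8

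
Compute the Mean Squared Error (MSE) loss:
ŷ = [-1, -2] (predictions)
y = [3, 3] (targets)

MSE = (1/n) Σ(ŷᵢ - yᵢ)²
MSE = 20.5

MSE = (1/2)((-1-3)² + (-2-3)²) = (1/2)(16 + 25) = 20.5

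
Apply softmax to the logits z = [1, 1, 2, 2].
p = [0.1345, 0.1345, 0.3655, 0.3655]

exp(z) = [2.718, 2.718, 7.389, 7.389]
Sum = 20.21
p = [0.1345, 0.1345, 0.3655, 0.3655]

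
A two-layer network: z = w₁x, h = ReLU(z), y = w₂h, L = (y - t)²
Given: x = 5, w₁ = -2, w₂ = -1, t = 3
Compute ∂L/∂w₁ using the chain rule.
∂L/∂w₁ = 0

Forward pass:
z = w₁x = -2×5 = -10
h = ReLU(-10) = 0
y = w₂h = -1×0 = 0

Backward pass:
∂L/∂y = 2(y - t) = 2(0 - 3) = -6
∂y/∂h = w₂ = -1
∂h/∂z = 0 (ReLU derivative)
∂z/∂w₁ = x = 5

∂L/∂w₁ = -6 × -1 × 0 × 5 = 0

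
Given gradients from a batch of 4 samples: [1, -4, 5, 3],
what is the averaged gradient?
Average gradient = 1.25

Average = (1/4)(1 + -4 + 5 + 3) = 5/4 = 1.25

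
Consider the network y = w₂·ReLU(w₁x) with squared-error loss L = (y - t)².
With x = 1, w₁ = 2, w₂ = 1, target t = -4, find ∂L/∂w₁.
∂L/∂w₁ = 12

Forward pass:
z = w₁x = 2×1 = 2
h = ReLU(2) = 2
y = w₂h = 1×2 = 2

Backward pass:
∂L/∂y = 2(y - t) = 2(2 - -4) = 12
∂y/∂h = w₂ = 1
∂h/∂z = 1 (ReLU derivative)
∂z/∂w₁ = x = 1

∂L/∂w₁ = 12 × 1 × 1 × 1 = 12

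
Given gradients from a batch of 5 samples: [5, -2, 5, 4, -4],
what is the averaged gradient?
Average gradient = 1.6

Average = (1/5)(5 + -2 + 5 + 4 + -4) = 8/5 = 1.6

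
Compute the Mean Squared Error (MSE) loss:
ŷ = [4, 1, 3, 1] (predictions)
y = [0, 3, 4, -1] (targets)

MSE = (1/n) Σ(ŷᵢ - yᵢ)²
MSE = 6.25

MSE = (1/4)((4-0)² + (1-3)² + (3-4)² + (1--1)²) = (1/4)(16 + 4 + 1 + 4) = 6.25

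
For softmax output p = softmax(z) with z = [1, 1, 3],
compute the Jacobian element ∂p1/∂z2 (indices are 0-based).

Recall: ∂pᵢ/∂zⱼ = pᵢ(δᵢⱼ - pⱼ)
∂p1/∂z2 = -0.08382

p = softmax(z) = [0.1065, 0.1065, 0.787]
p1 = 0.1065, p2 = 0.787

∂p1/∂z2 = -p1 × p2 = -0.1065 × 0.787 = -0.08382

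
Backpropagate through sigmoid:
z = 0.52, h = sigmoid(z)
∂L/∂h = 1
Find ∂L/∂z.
∂L/∂z = 0.2338

σ(0.52) = 0.6271
σ'(0.52) = σ(0.52)(1 - σ(0.52)) = 0.6271 × 0.3729 = 0.2338
∂L/∂z = ∂L/∂h · σ'(z) = 1 × 0.2338 = 0.2338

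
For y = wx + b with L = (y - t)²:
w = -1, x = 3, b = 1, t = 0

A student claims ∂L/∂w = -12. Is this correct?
Correct

y = (-1)(3) + 1 = -2
∂L/∂y = 2(y - t) = 2(-2 - 0) = -4
∂y/∂w = x = 3
∂L/∂w = -4 × 3 = -12

Claimed value: -12
Correct: The correct gradient is -12.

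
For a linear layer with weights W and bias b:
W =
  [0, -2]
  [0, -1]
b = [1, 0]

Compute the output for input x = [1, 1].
y = [-1, -1]

Wx = [0×1 + -2×1, 0×1 + -1×1]
   = [-2, -1]
y = Wx + b = [-2 + 1, -1 + 0] = [-1, -1]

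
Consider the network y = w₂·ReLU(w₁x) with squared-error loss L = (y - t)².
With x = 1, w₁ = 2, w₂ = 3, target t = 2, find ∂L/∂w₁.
∂L/∂w₁ = 24

Forward pass:
z = w₁x = 2×1 = 2
h = ReLU(2) = 2
y = w₂h = 3×2 = 6

Backward pass:
∂L/∂y = 2(y - t) = 2(6 - 2) = 8
∂y/∂h = w₂ = 3
∂h/∂z = 1 (ReLU derivative)
∂z/∂w₁ = x = 1

∂L/∂w₁ = 8 × 3 × 1 × 1 = 24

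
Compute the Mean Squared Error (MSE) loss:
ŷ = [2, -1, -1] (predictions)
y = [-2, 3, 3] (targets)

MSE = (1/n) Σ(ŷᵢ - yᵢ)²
MSE = 16

MSE = (1/3)((2--2)² + (-1-3)² + (-1-3)²) = (1/3)(16 + 16 + 16) = 16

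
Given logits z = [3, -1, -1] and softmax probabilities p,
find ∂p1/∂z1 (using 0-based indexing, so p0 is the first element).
∂p1/∂z1 = 0.01736

p = softmax(z) = [0.9647, 0.01767, 0.01767]
p1 = 0.01767

∂p1/∂z1 = p1(1 - p1) = 0.01767 × (1 - 0.01767) = 0.01736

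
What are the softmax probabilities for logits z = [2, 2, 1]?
p = [0.4223, 0.4223, 0.1554]

exp(z) = [7.389, 7.389, 2.718]
Sum = 17.5
p = [0.4223, 0.4223, 0.1554]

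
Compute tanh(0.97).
0.7487

tanh(0.97) = (e^(0.97) - e^(-0.97))/(e^(0.97) + e^(-0.97)) = 0.7487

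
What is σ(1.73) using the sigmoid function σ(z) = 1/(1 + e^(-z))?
0.8494

sigmoid(1.73) = 1/(1 + e^(-1.73)) = 1/(1 + 0.1773) = 0.8494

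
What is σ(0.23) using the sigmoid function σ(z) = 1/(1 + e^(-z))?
0.5572

sigmoid(0.23) = 1/(1 + e^(-0.23)) = 1/(1 + 0.7945) = 0.5572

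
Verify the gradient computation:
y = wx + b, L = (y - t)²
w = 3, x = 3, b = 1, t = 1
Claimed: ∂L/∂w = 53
Incorrect

y = (3)(3) + 1 = 10
∂L/∂y = 2(y - t) = 2(10 - 1) = 18
∂y/∂w = x = 3
∂L/∂w = 18 × 3 = 54

Claimed value: 53
Incorrect: The correct gradient is 54.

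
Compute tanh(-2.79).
-0.9925

tanh(-2.79) = (e^(-2.79) - e^(2.79))/(e^(-2.79) + e^(2.79)) = -0.9925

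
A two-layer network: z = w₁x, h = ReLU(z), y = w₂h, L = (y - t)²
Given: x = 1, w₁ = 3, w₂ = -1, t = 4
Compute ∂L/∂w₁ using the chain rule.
∂L/∂w₁ = 14

Forward pass:
z = w₁x = 3×1 = 3
h = ReLU(3) = 3
y = w₂h = -1×3 = -3

Backward pass:
∂L/∂y = 2(y - t) = 2(-3 - 4) = -14
∂y/∂h = w₂ = -1
∂h/∂z = 1 (ReLU derivative)
∂z/∂w₁ = x = 1

∂L/∂w₁ = -14 × -1 × 1 × 1 = 14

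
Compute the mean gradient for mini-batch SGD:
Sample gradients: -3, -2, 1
Average gradient = -1.333

Average = (1/3)(-3 + -2 + 1) = -4/3 = -1.333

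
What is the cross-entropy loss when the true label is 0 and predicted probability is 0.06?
L = 0.06188

L = -0·log(0.06) - 1·log(0.94) = -log(0.94) = 0.06188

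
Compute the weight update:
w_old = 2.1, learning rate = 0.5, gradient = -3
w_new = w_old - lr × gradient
w_new = 3.6

w_new = w - η·∂L/∂w = 2.1 - 0.5×(-3) = 2.1 - (-1.5) = 3.6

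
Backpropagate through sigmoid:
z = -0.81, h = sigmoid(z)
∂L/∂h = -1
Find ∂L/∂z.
∂L/∂z = -0.2131

σ(-0.81) = 0.3079
σ'(-0.81) = σ(-0.81)(1 - σ(-0.81)) = 0.3079 × 0.6921 = 0.2131
∂L/∂z = ∂L/∂h · σ'(z) = -1 × 0.2131 = -0.2131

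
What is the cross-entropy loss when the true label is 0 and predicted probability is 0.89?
L = 2.207

L = -0·log(0.89) - 1·log(0.11) = -log(0.11) = 2.207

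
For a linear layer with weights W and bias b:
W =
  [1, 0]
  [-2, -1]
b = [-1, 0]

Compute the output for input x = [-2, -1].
y = [-3, 5]

Wx = [1×-2 + 0×-1, -2×-2 + -1×-1]
   = [-2, 5]
y = Wx + b = [-2 + -1, 5 + 0] = [-3, 5]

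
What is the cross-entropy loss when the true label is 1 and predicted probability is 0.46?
L = 0.7765

L = -1·log(0.46) - 0·log(0.54) = -log(0.46) = 0.7765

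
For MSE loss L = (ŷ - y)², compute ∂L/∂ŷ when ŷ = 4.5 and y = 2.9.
∂L/∂ŷ = 3.2

∂L/∂ŷ = 2(ŷ - y) = 2(4.5 - 2.9) = 2(1.6) = 3.2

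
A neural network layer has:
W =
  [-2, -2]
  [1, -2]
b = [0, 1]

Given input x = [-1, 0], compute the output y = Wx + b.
y = [2, 0]

Wx = [-2×-1 + -2×0, 1×-1 + -2×0]
   = [2, -1]
y = Wx + b = [2 + 0, -1 + 1] = [2, 0]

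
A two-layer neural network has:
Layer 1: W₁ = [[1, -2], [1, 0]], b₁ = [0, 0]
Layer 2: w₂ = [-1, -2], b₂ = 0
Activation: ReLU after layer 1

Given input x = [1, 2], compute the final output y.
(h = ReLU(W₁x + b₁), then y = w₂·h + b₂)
y = -2

Layer 1 pre-activation: z₁ = [-3, 1]
After ReLU: h = [0, 1]
Layer 2 output: y = -1×0 + -2×1 + 0 = -2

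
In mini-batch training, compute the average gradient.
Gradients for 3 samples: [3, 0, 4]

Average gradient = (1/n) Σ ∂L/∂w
Average gradient = 2.333

Average = (1/3)(3 + 0 + 4) = 7/3 = 2.333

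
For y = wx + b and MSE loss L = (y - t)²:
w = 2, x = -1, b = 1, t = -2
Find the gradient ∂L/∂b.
∂L/∂b = 2

y = wx + b = (2)(-1) + 1 = -1
∂L/∂y = 2(y - t) = 2(-1 - -2) = 2
∂y/∂b = 1
∂L/∂b = ∂L/∂y · ∂y/∂b = 2 × 1 = 2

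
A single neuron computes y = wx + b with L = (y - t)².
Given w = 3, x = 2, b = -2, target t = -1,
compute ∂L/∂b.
∂L/∂b = 10

y = wx + b = (3)(2) + -2 = 4
∂L/∂y = 2(y - t) = 2(4 - -1) = 10
∂y/∂b = 1
∂L/∂b = ∂L/∂y · ∂y/∂b = 10 × 1 = 10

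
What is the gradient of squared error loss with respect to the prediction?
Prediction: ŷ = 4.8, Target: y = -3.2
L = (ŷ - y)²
∂L/∂ŷ = 16.0

∂L/∂ŷ = 2(ŷ - y) = 2(4.8 - -3.2) = 2(8.0) = 16.0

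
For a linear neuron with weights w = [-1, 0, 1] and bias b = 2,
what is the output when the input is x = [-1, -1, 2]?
y = 5

y = (-1)(-1) + (0)(-1) + (1)(2) + 2 = 5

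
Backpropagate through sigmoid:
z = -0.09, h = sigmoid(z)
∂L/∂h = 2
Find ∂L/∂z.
∂L/∂z = 0.499

σ(-0.09) = 0.4775
σ'(-0.09) = σ(-0.09)(1 - σ(-0.09)) = 0.4775 × 0.5225 = 0.2495
∂L/∂z = ∂L/∂h · σ'(z) = 2 × 0.2495 = 0.499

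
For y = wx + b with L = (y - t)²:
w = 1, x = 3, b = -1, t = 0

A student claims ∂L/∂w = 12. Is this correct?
Correct

y = (1)(3) + -1 = 2
∂L/∂y = 2(y - t) = 2(2 - 0) = 4
∂y/∂w = x = 3
∂L/∂w = 4 × 3 = 12

Claimed value: 12
Correct: The correct gradient is 12.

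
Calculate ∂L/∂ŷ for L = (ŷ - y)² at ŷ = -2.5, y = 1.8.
∂L/∂ŷ = -8.6

∂L/∂ŷ = 2(ŷ - y) = 2(-2.5 - 1.8) = 2(-4.3) = -8.6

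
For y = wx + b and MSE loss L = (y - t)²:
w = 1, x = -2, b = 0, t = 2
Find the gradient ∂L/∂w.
∂L/∂w = 16

y = wx + b = (1)(-2) + 0 = -2
∂L/∂y = 2(y - t) = 2(-2 - 2) = -8
∂y/∂w = x = -2
∂L/∂w = ∂L/∂y · ∂y/∂w = -8 × -2 = 16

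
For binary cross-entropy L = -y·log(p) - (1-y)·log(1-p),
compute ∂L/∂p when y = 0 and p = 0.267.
∂L/∂p = 1.364

∂L/∂p = -y/p + (1-y)/(1-p) = 0 + 1/0.733 = 1.364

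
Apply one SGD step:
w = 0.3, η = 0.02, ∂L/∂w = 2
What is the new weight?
w_new = 0.26

w_new = w - η·∂L/∂w = 0.3 - 0.02×(2) = 0.3 - (0.04) = 0.26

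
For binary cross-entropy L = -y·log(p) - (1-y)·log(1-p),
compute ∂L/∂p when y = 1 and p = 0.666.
∂L/∂p = -1.502

∂L/∂p = -y/p + (1-y)/(1-p) = -1/0.666 + 0 = -1.502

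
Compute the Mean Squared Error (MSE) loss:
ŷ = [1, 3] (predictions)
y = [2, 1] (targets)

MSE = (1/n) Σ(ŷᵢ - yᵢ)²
MSE = 2.5

MSE = (1/2)((1-2)² + (3-1)²) = (1/2)(1 + 4) = 2.5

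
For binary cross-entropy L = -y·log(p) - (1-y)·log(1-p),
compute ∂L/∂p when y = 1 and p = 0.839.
∂L/∂p = -1.192

∂L/∂p = -y/p + (1-y)/(1-p) = -1/0.839 + 0 = -1.192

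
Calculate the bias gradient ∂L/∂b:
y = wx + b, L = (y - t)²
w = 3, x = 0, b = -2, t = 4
∂L/∂b = -12

y = wx + b = (3)(0) + -2 = -2
∂L/∂y = 2(y - t) = 2(-2 - 4) = -12
∂y/∂b = 1
∂L/∂b = ∂L/∂y · ∂y/∂b = -12 × 1 = -12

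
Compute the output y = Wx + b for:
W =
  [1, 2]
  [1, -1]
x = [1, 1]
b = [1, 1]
y = [4, 1]

Wx = [1×1 + 2×1, 1×1 + -1×1]
   = [3, 0]
y = Wx + b = [3 + 1, 0 + 1] = [4, 1]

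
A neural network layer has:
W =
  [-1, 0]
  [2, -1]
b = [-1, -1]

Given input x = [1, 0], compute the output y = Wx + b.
y = [-2, 1]

Wx = [-1×1 + 0×0, 2×1 + -1×0]
   = [-1, 2]
y = Wx + b = [-1 + -1, 2 + -1] = [-2, 1]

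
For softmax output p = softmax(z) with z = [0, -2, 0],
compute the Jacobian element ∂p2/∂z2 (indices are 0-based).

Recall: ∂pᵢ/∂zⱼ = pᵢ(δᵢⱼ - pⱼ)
∂p2/∂z2 = 0.249

p = softmax(z) = [0.4683, 0.06338, 0.4683]
p2 = 0.4683

∂p2/∂z2 = p2(1 - p2) = 0.4683 × (1 - 0.4683) = 0.249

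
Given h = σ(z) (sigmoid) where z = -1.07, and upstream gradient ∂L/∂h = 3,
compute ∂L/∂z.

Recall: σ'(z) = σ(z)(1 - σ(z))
∂L/∂z = 0.5705

σ(-1.07) = 0.2554
σ'(-1.07) = σ(-1.07)(1 - σ(-1.07)) = 0.2554 × 0.7446 = 0.1902
∂L/∂z = ∂L/∂h · σ'(z) = 3 × 0.1902 = 0.5705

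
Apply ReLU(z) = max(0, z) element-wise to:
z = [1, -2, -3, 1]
h = [1, 0, 0, 1]

ReLU applied element-wise: max(0,1)=1, max(0,-2)=0, max(0,-3)=0, max(0,1)=1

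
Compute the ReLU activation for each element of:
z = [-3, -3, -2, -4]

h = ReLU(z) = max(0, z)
h = [0, 0, 0, 0]

ReLU applied element-wise: max(0,-3)=0, max(0,-3)=0, max(0,-2)=0, max(0,-4)=0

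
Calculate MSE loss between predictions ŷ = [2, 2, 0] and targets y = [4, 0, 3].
MSE = 5.667

MSE = (1/3)((2-4)² + (2-0)² + (0-3)²) = (1/3)(4 + 4 + 9) = 5.667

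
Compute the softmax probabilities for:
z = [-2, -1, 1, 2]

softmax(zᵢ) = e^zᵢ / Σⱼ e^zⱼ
p = [0.0128, 0.0347, 0.2562, 0.6964]

exp(z) = [0.1353, 0.3679, 2.718, 7.389]
Sum = 10.61
p = [0.0128, 0.0347, 0.2562, 0.6964]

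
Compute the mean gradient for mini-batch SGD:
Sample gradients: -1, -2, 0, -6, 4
Average gradient = -1

Average = (1/5)(-1 + -2 + 0 + -6 + 4) = -5/5 = -1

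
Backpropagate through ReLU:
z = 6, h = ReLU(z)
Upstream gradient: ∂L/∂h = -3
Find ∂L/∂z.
∂L/∂z = -3

h = ReLU(6) = 6
Since z > 0: ∂h/∂z = 1
∂L/∂z = ∂L/∂h · ∂h/∂z = -3 × 1 = -3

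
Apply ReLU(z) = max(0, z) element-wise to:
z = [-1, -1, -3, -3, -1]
h = [0, 0, 0, 0, 0]

ReLU applied element-wise: max(0,-1)=0, max(0,-1)=0, max(0,-3)=0, max(0,-3)=0, max(0,-1)=0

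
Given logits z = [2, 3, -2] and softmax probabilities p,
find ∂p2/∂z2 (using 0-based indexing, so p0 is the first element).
∂p2/∂z2 = 0.004878

p = softmax(z) = [0.2676, 0.7275, 0.004902]
p2 = 0.004902

∂p2/∂z2 = p2(1 - p2) = 0.004902 × (1 - 0.004902) = 0.004878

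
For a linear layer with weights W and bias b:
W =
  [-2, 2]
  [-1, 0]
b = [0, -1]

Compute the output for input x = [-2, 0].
y = [4, 1]

Wx = [-2×-2 + 2×0, -1×-2 + 0×0]
   = [4, 2]
y = Wx + b = [4 + 0, 2 + -1] = [4, 1]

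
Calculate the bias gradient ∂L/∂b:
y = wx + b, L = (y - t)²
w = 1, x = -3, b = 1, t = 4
∂L/∂b = -12

y = wx + b = (1)(-3) + 1 = -2
∂L/∂y = 2(y - t) = 2(-2 - 4) = -12
∂y/∂b = 1
∂L/∂b = ∂L/∂y · ∂y/∂b = -12 × 1 = -12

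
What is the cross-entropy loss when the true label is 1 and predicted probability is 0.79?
L = 0.2357

L = -1·log(0.79) - 0·log(0.21) = -log(0.79) = 0.2357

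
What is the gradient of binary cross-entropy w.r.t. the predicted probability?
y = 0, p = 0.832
∂L/∂p = 5.952

∂L/∂p = -y/p + (1-y)/(1-p) = 0 + 1/0.168 = 5.952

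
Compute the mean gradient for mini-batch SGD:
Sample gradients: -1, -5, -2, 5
Average gradient = -0.75

Average = (1/4)(-1 + -5 + -2 + 5) = -3/4 = -0.75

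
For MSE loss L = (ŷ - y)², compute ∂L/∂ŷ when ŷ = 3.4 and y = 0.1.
∂L/∂ŷ = 6.6

∂L/∂ŷ = 2(ŷ - y) = 2(3.4 - 0.1) = 2(3.3) = 6.6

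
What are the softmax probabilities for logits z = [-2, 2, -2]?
p = [0.0177, 0.9647, 0.0177]

exp(z) = [0.1353, 7.389, 0.1353]
Sum = 7.66
p = [0.0177, 0.9647, 0.0177]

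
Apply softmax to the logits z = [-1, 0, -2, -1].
p = [0.1966, 0.5344, 0.0723, 0.1966]

exp(z) = [0.3679, 1, 0.1353, 0.3679]
Sum = 1.871
p = [0.1966, 0.5344, 0.0723, 0.1966]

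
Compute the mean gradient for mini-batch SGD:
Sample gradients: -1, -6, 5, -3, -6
Average gradient = -2.2

Average = (1/5)(-1 + -6 + 5 + -3 + -6) = -11/5 = -2.2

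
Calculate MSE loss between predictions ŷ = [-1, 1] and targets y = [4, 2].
MSE = 13

MSE = (1/2)((-1-4)² + (1-2)²) = (1/2)(25 + 1) = 13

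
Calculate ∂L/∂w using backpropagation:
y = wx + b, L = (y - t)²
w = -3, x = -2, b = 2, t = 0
∂L/∂w = -32

y = wx + b = (-3)(-2) + 2 = 8
∂L/∂y = 2(y - t) = 2(8 - 0) = 16
∂y/∂w = x = -2
∂L/∂w = ∂L/∂y · ∂y/∂w = 16 × -2 = -32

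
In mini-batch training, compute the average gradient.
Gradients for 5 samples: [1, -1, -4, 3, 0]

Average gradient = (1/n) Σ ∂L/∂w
Average gradient = -0.2

Average = (1/5)(1 + -1 + -4 + 3 + 0) = -1/5 = -0.2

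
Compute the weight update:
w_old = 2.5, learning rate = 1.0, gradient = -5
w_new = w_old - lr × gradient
w_new = 7.5

w_new = w - η·∂L/∂w = 2.5 - 1.0×(-5) = 2.5 - (-5) = 7.5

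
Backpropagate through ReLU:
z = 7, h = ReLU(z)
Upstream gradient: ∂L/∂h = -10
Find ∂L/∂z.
∂L/∂z = -10

h = ReLU(7) = 7
Since z > 0: ∂h/∂z = 1
∂L/∂z = ∂L/∂h · ∂h/∂z = -10 × 1 = -10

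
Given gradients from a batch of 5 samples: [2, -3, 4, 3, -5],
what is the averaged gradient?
Average gradient = 0.2

Average = (1/5)(2 + -3 + 4 + 3 + -5) = 1/5 = 0.2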